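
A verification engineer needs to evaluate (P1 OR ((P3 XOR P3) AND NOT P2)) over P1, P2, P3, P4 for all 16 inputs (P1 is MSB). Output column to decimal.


Formula: (P1 OR ((P3 XOR P3) AND NOT P2)) over P1, P2, P3, P4 (16 rows)
Evaluate each row (bits = P1,P2,P3,P4, MSB first):
  row 0 [0000]: (0 OR ((0 XOR 0) AND NOT 0)) -> 0
  row 1 [0001]: (0 OR ((0 XOR 0) AND NOT 0)) -> 0
  row 2 [0010]: (0 OR ((1 XOR 1) AND NOT 0)) -> 0
  row 3 [0011]: (0 OR ((1 XOR 1) AND NOT 0)) -> 0
  row 4 [0100]: (0 OR ((0 XOR 0) AND NOT 1)) -> 0
  row 5 [0101]: (0 OR ((0 XOR 0) AND NOT 1)) -> 0
  row 6 [0110]: (0 OR ((1 XOR 1) AND NOT 1)) -> 0
  row 7 [0111]: (0 OR ((1 XOR 1) AND NOT 1)) -> 0
  row 8 [1000]: (1 OR ((0 XOR 0) AND NOT 0)) -> 1
  row 9 [1001]: (1 OR ((0 XOR 0) AND NOT 0)) -> 1
  row 10 [1010]: (1 OR ((1 XOR 1) AND NOT 0)) -> 1
  row 11 [1011]: (1 OR ((1 XOR 1) AND NOT 0)) -> 1
  row 12 [1100]: (1 OR ((0 XOR 0) AND NOT 1)) -> 1
  row 13 [1101]: (1 OR ((0 XOR 0) AND NOT 1)) -> 1
  row 14 [1110]: (1 OR ((1 XOR 1) AND NOT 1)) -> 1
  row 15 [1111]: (1 OR ((1 XOR 1) AND NOT 1)) -> 1
Full result column, 4 rows per line (P1,P2 fixed per line; P3,P4 runs 00..11 left to right):
  rows 0-3 [P1,P2=00]: 0000  = hex 0
  rows 4-7 [P1,P2=01]: 0000  = hex 0
  rows 8-11 [P1,P2=10]: 1111  = hex F
  rows 12-15 [P1,P2=11]: 1111  = hex F
Output column (row 0 .. row 15) = 0000000011111111
Output column grouped in 4s = 0000 0000 1111 1111 = 0x00FF
Convert to decimal digit by digit (value = value*16 + digit):
  0 -> 0
  0*16 + 0 = 0
  0*16 + 15 (F) = 15
  15*16 + 15 (F) = 255
Decimal = 255

255


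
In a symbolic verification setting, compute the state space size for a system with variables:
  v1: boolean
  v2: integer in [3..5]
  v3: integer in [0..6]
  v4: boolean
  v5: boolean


State space = product of domain sizes of all variables.
Domain sizes:
  v1 (boolean): 2
  v2 (integer in [3..5]): 3
  v3 (integer in [0..6]): 7
  v4 (boolean): 2
  v5 (boolean): 2
Product = 2 * 3 * 7 * 2 * 2 = 168

168


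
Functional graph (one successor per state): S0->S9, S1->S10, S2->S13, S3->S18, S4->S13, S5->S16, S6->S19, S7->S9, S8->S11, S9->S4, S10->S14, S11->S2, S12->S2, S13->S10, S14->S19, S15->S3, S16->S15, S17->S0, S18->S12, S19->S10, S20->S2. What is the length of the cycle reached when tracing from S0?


Trace from S0 until a state repeats:
  S0 -> S9 -> S4 -> S13 -> S10 -> S14 -> S19 -> S10
S10 first seen at step 4, revisited at step 7.
Cycle length = 7 - 4 = 3

3


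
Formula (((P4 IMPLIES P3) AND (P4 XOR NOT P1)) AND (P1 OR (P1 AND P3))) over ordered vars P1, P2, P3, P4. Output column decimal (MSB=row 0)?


Formula: (((P4 IMPLIES P3) AND (P4 XOR NOT P1)) AND (P1 OR (P1 AND P3))) over P1, P2, P3, P4 (16 rows)
Evaluate each row (bits = P1,P2,P3,P4, MSB first):
  row 0 [0000]: (((0 IMPLIES 0) AND (0 XOR NOT 0)) AND (0 OR (0 AND 0))) -> 0
  row 1 [0001]: (((1 IMPLIES 0) AND (1 XOR NOT 0)) AND (0 OR (0 AND 0))) -> 0
  row 2 [0010]: (((0 IMPLIES 1) AND (0 XOR NOT 0)) AND (0 OR (0 AND 1))) -> 0
  row 3 [0011]: (((1 IMPLIES 1) AND (1 XOR NOT 0)) AND (0 OR (0 AND 1))) -> 0
  row 4 [0100]: (((0 IMPLIES 0) AND (0 XOR NOT 0)) AND (0 OR (0 AND 0))) -> 0
  row 5 [0101]: (((1 IMPLIES 0) AND (1 XOR NOT 0)) AND (0 OR (0 AND 0))) -> 0
  row 6 [0110]: (((0 IMPLIES 1) AND (0 XOR NOT 0)) AND (0 OR (0 AND 1))) -> 0
  row 7 [0111]: (((1 IMPLIES 1) AND (1 XOR NOT 0)) AND (0 OR (0 AND 1))) -> 0
  row 8 [1000]: (((0 IMPLIES 0) AND (0 XOR NOT 1)) AND (1 OR (1 AND 0))) -> 0
  row 9 [1001]: (((1 IMPLIES 0) AND (1 XOR NOT 1)) AND (1 OR (1 AND 0))) -> 0
  row 10 [1010]: (((0 IMPLIES 1) AND (0 XOR NOT 1)) AND (1 OR (1 AND 1))) -> 0
  row 11 [1011]: (((1 IMPLIES 1) AND (1 XOR NOT 1)) AND (1 OR (1 AND 1))) -> 1
  row 12 [1100]: (((0 IMPLIES 0) AND (0 XOR NOT 1)) AND (1 OR (1 AND 0))) -> 0
  row 13 [1101]: (((1 IMPLIES 0) AND (1 XOR NOT 1)) AND (1 OR (1 AND 0))) -> 0
  row 14 [1110]: (((0 IMPLIES 1) AND (0 XOR NOT 1)) AND (1 OR (1 AND 1))) -> 0
  row 15 [1111]: (((1 IMPLIES 1) AND (1 XOR NOT 1)) AND (1 OR (1 AND 1))) -> 1
Full result column, 4 rows per line (P1,P2 fixed per line; P3,P4 runs 00..11 left to right):
  rows 0-3 [P1,P2=00]: 0000  = hex 0
  rows 4-7 [P1,P2=01]: 0000  = hex 0
  rows 8-11 [P1,P2=10]: 0001  = hex 1
  rows 12-15 [P1,P2=11]: 0001  = hex 1
Output column (row 0 .. row 15) = 0000000000010001
Output column grouped in 4s = 0000 0000 0001 0001 = 0x0011
Convert to decimal digit by digit (value = value*16 + digit):
  0 -> 0
  0*16 + 0 = 0
  0*16 + 1 = 1
  1*16 + 1 = 17
Decimal = 17

17


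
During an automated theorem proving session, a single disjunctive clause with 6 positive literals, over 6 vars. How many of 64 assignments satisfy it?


Step 1: Total=2^6=64
Step 2: Unsat when all 6 false: 2^0=1
Step 3: Sat=64-1=63

63


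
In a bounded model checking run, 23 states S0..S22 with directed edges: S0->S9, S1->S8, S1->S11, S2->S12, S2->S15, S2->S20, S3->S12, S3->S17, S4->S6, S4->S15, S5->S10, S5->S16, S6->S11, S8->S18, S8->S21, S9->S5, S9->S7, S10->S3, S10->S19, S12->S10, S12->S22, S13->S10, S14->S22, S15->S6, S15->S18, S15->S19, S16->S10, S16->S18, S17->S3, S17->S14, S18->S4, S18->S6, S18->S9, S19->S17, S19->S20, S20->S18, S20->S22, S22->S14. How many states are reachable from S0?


BFS from S0:
  layer 0: {S0}
  layer 1: {S9}
  layer 2: {S5, S7}
  layer 3: {S10, S16}
  layer 4: {S3, S18, S19}
  layer 5: {S4, S6, S12, S17, S20}
  layer 6: {S11, S14, S15, S22}
Reachable set: {S0, S3, S4, S5, S6, S7, S9, S10, S11, S12, S14, S15, S16, S17, S18, S19, S20, S22}
Count = 18

18


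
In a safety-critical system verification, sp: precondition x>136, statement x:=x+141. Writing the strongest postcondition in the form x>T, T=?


Formula: sp(P, x:=E) = exists old_x. (x = E[old_x/x]) AND P[old_x/x] (old_x is the value of x before the assignment; eliminate old_x by solving x = E[old_x/x] for old_x)
Step 1: Precondition P: x>136, i.e. old_x > 136
Step 2: Assignment gives x = old_x + 141, so old_x = x - 141
Step 3: Substitute into P: x - 141 > 136
Step 4: Simplify: x > 136+141 = 277

277


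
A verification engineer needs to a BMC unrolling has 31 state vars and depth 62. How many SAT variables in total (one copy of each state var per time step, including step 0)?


BMC unrolls to depth k, creating one copy of each state var for steps 0..k.
Step count = 62 + 1 = 63 (steps 0 through 62)
Vars per step = 31
Total = 31 * 63 = 1953

1953


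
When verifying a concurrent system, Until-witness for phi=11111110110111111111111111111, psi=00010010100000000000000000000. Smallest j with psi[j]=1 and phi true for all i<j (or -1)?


(phi U psi) at 0: need smallest j with psi[j]=1 and phi[i]=1 for all i in [0,j).
Scan from step 0:
  step 0: phi=1, psi=0 -> continue
  step 1: phi=1, psi=0 -> continue
  step 2: phi=1, psi=0 -> continue
  step 3: psi=1 and phi held for [0,3) -> witness found
Witness step = 3

3


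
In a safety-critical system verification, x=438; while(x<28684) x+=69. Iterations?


Step 1: x goes from 438 toward 28684 by 69; the body runs while x<28684, so iterations = ceil((bound-start)/step)
Step 2: Distance=28246
Step 3: ceil(28246/69)=410

410


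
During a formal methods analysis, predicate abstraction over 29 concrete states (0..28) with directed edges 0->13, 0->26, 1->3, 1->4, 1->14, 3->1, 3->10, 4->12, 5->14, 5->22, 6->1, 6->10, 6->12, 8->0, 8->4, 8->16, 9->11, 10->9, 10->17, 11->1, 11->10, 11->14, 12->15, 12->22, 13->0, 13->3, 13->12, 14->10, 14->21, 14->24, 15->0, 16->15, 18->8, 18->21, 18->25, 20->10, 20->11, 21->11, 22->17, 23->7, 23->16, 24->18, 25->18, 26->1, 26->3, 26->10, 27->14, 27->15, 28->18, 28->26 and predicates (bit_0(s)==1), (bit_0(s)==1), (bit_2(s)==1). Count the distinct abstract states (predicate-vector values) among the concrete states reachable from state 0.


BFS from 0:
Concrete reachable: {0, 1, 3, 4, 8, 9, 10, 11, 12, 13, 14, 15, 16, 17, 18, 21, 22, 24, 25, 26}
Abstract via predicates (bit_0(s)==1), (bit_0(s)==1), (bit_2(s)==1):
  (0,0,0) <- {0, 8, 10, 16, 18, 24, 26}
  (0,0,1) <- {4, 12, 14, 22}
  (1,1,0) <- {1, 3, 9, 11, 17, 25}
  (1,1,1) <- {13, 15, 21}
Distinct abstract states = 4

4


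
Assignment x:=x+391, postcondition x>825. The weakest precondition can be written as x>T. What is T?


Formula: wp(x:=E, P) = P[E/x] (substitute E for x in postcondition)
Step 1: Postcondition: x>825
Step 2: Substitute x+391 for x: x+391>825
Step 3: Solve for x: x > 825-391 = 434

434


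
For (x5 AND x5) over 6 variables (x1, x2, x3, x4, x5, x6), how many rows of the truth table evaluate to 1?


Formula: (x5 AND x5) over 6 vars (64 rows)
Evaluate each row (x1, x2, x3, x4, x5, x6 as bits, MSB first):
  row 0 [000000]: (0 AND 0) -> 0
  row 1 [000001]: (0 AND 0) -> 0
  row 2 [000010]: (1 AND 1) -> 1
  row 3 [000011]: (1 AND 1) -> 1
  row 4 [000100]: (0 AND 0) -> 0
  (every remaining row is evaluated the same way; all 64 results are listed next)
Full result column, 8 rows per line (x1,x2,x3 fixed per line; x4,x5,x6 runs 000..111 left to right):
  rows 0-7 [x1,x2,x3=000]: 00110011  (ones: 4)
  rows 8-15 [x1,x2,x3=001]: 00110011  (ones: 4)
  rows 16-23 [x1,x2,x3=010]: 00110011  (ones: 4)
  rows 24-31 [x1,x2,x3=011]: 00110011  (ones: 4)
  rows 32-39 [x1,x2,x3=100]: 00110011  (ones: 4)
  rows 40-47 [x1,x2,x3=101]: 00110011  (ones: 4)
  rows 48-55 [x1,x2,x3=110]: 00110011  (ones: 4)
  rows 56-63 [x1,x2,x3=111]: 00110011  (ones: 4)
Count of 1-rows = 4+4+4+4+4+4+4+4 = 32

32


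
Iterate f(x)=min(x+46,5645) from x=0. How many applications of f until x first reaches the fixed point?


Step 1: x=0, cap=5645, increment=46
Step 2: x grows by 46 each step until capped at 5645; fixed point is x=5645
Step 3: iterations = ceil(5645/46) = 123

123


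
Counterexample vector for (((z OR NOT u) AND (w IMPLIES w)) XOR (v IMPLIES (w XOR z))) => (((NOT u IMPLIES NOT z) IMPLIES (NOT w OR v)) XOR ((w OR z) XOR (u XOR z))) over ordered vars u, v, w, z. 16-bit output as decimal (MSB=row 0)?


F1 = (((z OR NOT u) AND (w IMPLIES w)) XOR (v IMPLIES (w XOR z)))
F2 = (((NOT u IMPLIES NOT z) IMPLIES (NOT w OR v)) XOR ((w OR z) XOR (u XOR z)))
Counterexample to F1=>F2 is where F1=1 and F2=0.
Evaluate each row (bits = u,v,w,z, MSB first):
  row 0 [0000]: F1=0 F2=1 -> F1&~F2 -> 0
  row 1 [0001]: F1=0 F2=1 -> F1&~F2 -> 0
  row 2 [0010]: F1=0 F2=1 -> F1&~F2 -> 0
  row 3 [0011]: F1=0 F2=1 -> F1&~F2 -> 0
  row 4 [0100]: F1=1 F2=1 -> F1&~F2 -> 0
  row 5 [0101]: F1=0 F2=1 -> F1&~F2 -> 0
  row 6 [0110]: F1=0 F2=0 -> F1&~F2 -> 0
  row 7 [0111]: F1=1 F2=1 -> F1&~F2 -> 0
  row 8 [1000]: F1=1 F2=0 -> F1&~F2 -> 1
  row 9 [1001]: F1=0 F2=0 -> F1&~F2 -> 0
  row 10 [1010]: F1=1 F2=0 -> F1&~F2 -> 1
  row 11 [1011]: F1=0 F2=1 -> F1&~F2 -> 0
  row 12 [1100]: F1=0 F2=0 -> F1&~F2 -> 0
  row 13 [1101]: F1=0 F2=0 -> F1&~F2 -> 0
  row 14 [1110]: F1=1 F2=1 -> F1&~F2 -> 0
  row 15 [1111]: F1=1 F2=0 -> F1&~F2 -> 1
Full result column, 4 rows per line (u,v fixed per line; w,z runs 00..11 left to right):
  rows 0-3 [u,v=00]: 0000  = hex 0
  rows 4-7 [u,v=01]: 0000  = hex 0
  rows 8-11 [u,v=10]: 1010  = hex A
  rows 12-15 [u,v=11]: 0001  = hex 1
Counterexample vector (row 0 .. row 15) = 0000000010100001
Output column grouped in 4s = 0000 0000 1010 0001 = 0x00A1
Convert to decimal digit by digit (value = value*16 + digit):
  0 -> 0
  0*16 + 0 = 0
  0*16 + 10 (A) = 10
  10*16 + 1 = 161
Decimal = 161

161


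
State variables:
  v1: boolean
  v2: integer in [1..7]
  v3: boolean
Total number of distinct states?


State space = product of domain sizes of all variables.
Domain sizes:
  v1 (boolean): 2
  v2 (integer in [1..7]): 7
  v3 (boolean): 2
Product = 2 * 7 * 2 = 28

28


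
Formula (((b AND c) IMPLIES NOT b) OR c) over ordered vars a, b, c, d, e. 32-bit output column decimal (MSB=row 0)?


Formula: (((b AND c) IMPLIES NOT b) OR c) over a, b, c, d, e (32 rows)
Evaluate each row (bits = a,b,c,d,e, MSB first):
  row 0 [00000]: (((0 AND 0) IMPLIES NOT 0) OR 0) -> 1
  row 1 [00001]: (((0 AND 0) IMPLIES NOT 0) OR 0) -> 1
  row 2 [00010]: (((0 AND 0) IMPLIES NOT 0) OR 0) -> 1
  row 3 [00011]: (((0 AND 0) IMPLIES NOT 0) OR 0) -> 1
  row 4 [00100]: (((0 AND 1) IMPLIES NOT 0) OR 1) -> 1
  row 5 [00101]: (((0 AND 1) IMPLIES NOT 0) OR 1) -> 1
  row 6 [00110]: (((0 AND 1) IMPLIES NOT 0) OR 1) -> 1
  row 7 [00111]: (((0 AND 1) IMPLIES NOT 0) OR 1) -> 1
  row 8 [01000]: (((1 AND 0) IMPLIES NOT 1) OR 0) -> 1
  row 9 [01001]: (((1 AND 0) IMPLIES NOT 1) OR 0) -> 1
  row 10 [01010]: (((1 AND 0) IMPLIES NOT 1) OR 0) -> 1
  row 11 [01011]: (((1 AND 0) IMPLIES NOT 1) OR 0) -> 1
  row 12 [01100]: (((1 AND 1) IMPLIES NOT 1) OR 1) -> 1
  row 13 [01101]: (((1 AND 1) IMPLIES NOT 1) OR 1) -> 1
  row 14 [01110]: (((1 AND 1) IMPLIES NOT 1) OR 1) -> 1
  row 15 [01111]: (((1 AND 1) IMPLIES NOT 1) OR 1) -> 1
  row 16 [10000]: (((0 AND 0) IMPLIES NOT 0) OR 0) -> 1
  row 17 [10001]: (((0 AND 0) IMPLIES NOT 0) OR 0) -> 1
  row 18 [10010]: (((0 AND 0) IMPLIES NOT 0) OR 0) -> 1
  row 19 [10011]: (((0 AND 0) IMPLIES NOT 0) OR 0) -> 1
  row 20 [10100]: (((0 AND 1) IMPLIES NOT 0) OR 1) -> 1
  row 21 [10101]: (((0 AND 1) IMPLIES NOT 0) OR 1) -> 1
  row 22 [10110]: (((0 AND 1) IMPLIES NOT 0) OR 1) -> 1
  row 23 [10111]: (((0 AND 1) IMPLIES NOT 0) OR 1) -> 1
  row 24 [11000]: (((1 AND 0) IMPLIES NOT 1) OR 0) -> 1
  row 25 [11001]: (((1 AND 0) IMPLIES NOT 1) OR 0) -> 1
  row 26 [11010]: (((1 AND 0) IMPLIES NOT 1) OR 0) -> 1
  row 27 [11011]: (((1 AND 0) IMPLIES NOT 1) OR 0) -> 1
  row 28 [11100]: (((1 AND 1) IMPLIES NOT 1) OR 1) -> 1
  row 29 [11101]: (((1 AND 1) IMPLIES NOT 1) OR 1) -> 1
  row 30 [11110]: (((1 AND 1) IMPLIES NOT 1) OR 1) -> 1
  row 31 [11111]: (((1 AND 1) IMPLIES NOT 1) OR 1) -> 1
Full result column, 4 rows per line (a,b,c fixed per line; d,e runs 00..11 left to right):
  rows 0-3 [a,b,c=000]: 1111  = hex F
  rows 4-7 [a,b,c=001]: 1111  = hex F
  rows 8-11 [a,b,c=010]: 1111  = hex F
  rows 12-15 [a,b,c=011]: 1111  = hex F
  rows 16-19 [a,b,c=100]: 1111  = hex F
  rows 20-23 [a,b,c=101]: 1111  = hex F
  rows 24-27 [a,b,c=110]: 1111  = hex F
  rows 28-31 [a,b,c=111]: 1111  = hex F
Output column (row 0 .. row 31) = 11111111111111111111111111111111
Output column grouped in 4s = 1111 1111 1111 1111 1111 1111 1111 1111 = 0xFFFFFFFF
Convert to decimal digit by digit (value = value*16 + digit):
  F -> 15
  15*16 + 15 (F) = 255
  255*16 + 15 (F) = 4095
  4095*16 + 15 (F) = 65535
  65535*16 + 15 (F) = 1048575
  1048575*16 + 15 (F) = 16777215
  16777215*16 + 15 (F) = 268435455
  268435455*16 + 15 (F) = 4294967295
Decimal = 4294967295

4294967295


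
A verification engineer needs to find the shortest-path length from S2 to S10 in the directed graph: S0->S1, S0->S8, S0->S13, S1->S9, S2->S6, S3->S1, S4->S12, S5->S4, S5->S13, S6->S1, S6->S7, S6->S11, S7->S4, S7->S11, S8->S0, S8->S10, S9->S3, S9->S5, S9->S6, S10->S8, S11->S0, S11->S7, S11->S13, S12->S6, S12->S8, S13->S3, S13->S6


BFS layer-by-layer from S2:
  dist 0: {S2}
  dist 1: {S6}
  dist 2: {S1, S7, S11}
  dist 3: {S0, S4, S9, S13}
  dist 4: {S3, S5, S8, S12}
  dist 5: {S10}
  -> S10 reached at distance 5
Shortest path length = 5

5


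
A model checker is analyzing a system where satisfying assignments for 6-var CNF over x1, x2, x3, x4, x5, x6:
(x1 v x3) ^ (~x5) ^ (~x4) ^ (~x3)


CNF with 4 clauses over 6 vars (64 assignments).
An assignment satisfies CNF iff every clause has >=1 true literal.
Check each row (bits = x1,x2,x3,x4,x5,x6; clause T/F shown):
  row 0 [000000]: clauses=FTTT -> 0
  row 1 [000001]: clauses=FTTT -> 0
  row 2 [000010]: clauses=FFTT -> 0
  row 3 [000011]: clauses=FFTT -> 0
  row 4 [000100]: clauses=FTFT -> 0
  (every remaining row is evaluated the same way; all 64 results are listed next)
Full result column, 8 rows per line (x1,x2,x3 fixed per line; x4,x5,x6 runs 000..111 left to right):
  rows 0-7 [x1,x2,x3=000]: 00000000  (ones: 0)
  rows 8-15 [x1,x2,x3=001]: 00000000  (ones: 0)
  rows 16-23 [x1,x2,x3=010]: 00000000  (ones: 0)
  rows 24-31 [x1,x2,x3=011]: 00000000  (ones: 0)
  rows 32-39 [x1,x2,x3=100]: 11000000  (ones: 2)
  rows 40-47 [x1,x2,x3=101]: 00000000  (ones: 0)
  rows 48-55 [x1,x2,x3=110]: 11000000  (ones: 2)
  rows 56-63 [x1,x2,x3=111]: 00000000  (ones: 0)
Satisfying assignments = 0+0+0+0+2+0+2+0 = 4

4


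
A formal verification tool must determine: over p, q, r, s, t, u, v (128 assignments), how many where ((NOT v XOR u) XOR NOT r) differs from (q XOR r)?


F1 = ((NOT v XOR u) XOR NOT r)
F2 = (q XOR r)
Evaluate both on each of 128 rows (bits = p,q,r,s,t,u,v):
  row 0 [0000000]: F1=0 F2=0 -> 0
  row 1 [0000001]: F1=1 F2=0 (differ) -> 1
  row 2 [0000010]: F1=1 F2=0 (differ) -> 1
  row 3 [0000011]: F1=0 F2=0 -> 0
  row 4 [0000100]: F1=0 F2=0 -> 0
  (every remaining row is evaluated the same way; all 128 results are listed next)
Full result column, 8 rows per line (p,q,r,s fixed per line; t,u,v runs 000..111 left to right):
  rows 0-7 [p,q,r,s=0000]: 01100110  (ones: 4)
  rows 8-15 [p,q,r,s=0001]: 01100110  (ones: 4)
  rows 16-23 [p,q,r,s=0010]: 01100110  (ones: 4)
  rows 24-31 [p,q,r,s=0011]: 01100110  (ones: 4)
  rows 32-39 [p,q,r,s=0100]: 10011001  (ones: 4)
  rows 40-47 [p,q,r,s=0101]: 10011001  (ones: 4)
  rows 48-55 [p,q,r,s=0110]: 10011001  (ones: 4)
  rows 56-63 [p,q,r,s=0111]: 10011001  (ones: 4)
  rows 64-71 [p,q,r,s=1000]: 01100110  (ones: 4)
  rows 72-79 [p,q,r,s=1001]: 01100110  (ones: 4)
  rows 80-87 [p,q,r,s=1010]: 01100110  (ones: 4)
  rows 88-95 [p,q,r,s=1011]: 01100110  (ones: 4)
  rows 96-103 [p,q,r,s=1100]: 10011001  (ones: 4)
  rows 104-111 [p,q,r,s=1101]: 10011001  (ones: 4)
  rows 112-119 [p,q,r,s=1110]: 10011001  (ones: 4)
  rows 120-127 [p,q,r,s=1111]: 10011001  (ones: 4)
Disagreements = 4+4+4+4+4+4+4+4+4+4+4+4+4+4+4+4 = 64

64


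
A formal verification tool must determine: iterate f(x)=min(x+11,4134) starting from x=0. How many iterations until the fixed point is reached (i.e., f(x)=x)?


Step 1: x=0, cap=4134, increment=11
Step 2: x grows by 11 each step until capped at 4134; fixed point is x=4134
Step 3: iterations = ceil(4134/11) = 376

376


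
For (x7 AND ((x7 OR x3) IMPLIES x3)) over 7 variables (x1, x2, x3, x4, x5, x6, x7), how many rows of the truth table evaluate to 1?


Formula: (x7 AND ((x7 OR x3) IMPLIES x3)) over 7 vars (128 rows)
Evaluate each row (x1, x2, x3, x4, x5, x6, x7 as bits, MSB first):
  row 0 [0000000]: (0 AND ((0 OR 0) IMPLIES 0)) -> 0
  row 1 [0000001]: (1 AND ((1 OR 0) IMPLIES 0)) -> 0
  row 2 [0000010]: (0 AND ((0 OR 0) IMPLIES 0)) -> 0
  row 3 [0000011]: (1 AND ((1 OR 0) IMPLIES 0)) -> 0
  row 4 [0000100]: (0 AND ((0 OR 0) IMPLIES 0)) -> 0
  (every remaining row is evaluated the same way; all 128 results are listed next)
Full result column, 8 rows per line (x1,x2,x3,x4 fixed per line; x5,x6,x7 runs 000..111 left to right):
  rows 0-7 [x1,x2,x3,x4=0000]: 00000000  (ones: 0)
  rows 8-15 [x1,x2,x3,x4=0001]: 00000000  (ones: 0)
  rows 16-23 [x1,x2,x3,x4=0010]: 01010101  (ones: 4)
  rows 24-31 [x1,x2,x3,x4=0011]: 01010101  (ones: 4)
  rows 32-39 [x1,x2,x3,x4=0100]: 00000000  (ones: 0)
  rows 40-47 [x1,x2,x3,x4=0101]: 00000000  (ones: 0)
  rows 48-55 [x1,x2,x3,x4=0110]: 01010101  (ones: 4)
  rows 56-63 [x1,x2,x3,x4=0111]: 01010101  (ones: 4)
  rows 64-71 [x1,x2,x3,x4=1000]: 00000000  (ones: 0)
  rows 72-79 [x1,x2,x3,x4=1001]: 00000000  (ones: 0)
  rows 80-87 [x1,x2,x3,x4=1010]: 01010101  (ones: 4)
  rows 88-95 [x1,x2,x3,x4=1011]: 01010101  (ones: 4)
  rows 96-103 [x1,x2,x3,x4=1100]: 00000000  (ones: 0)
  rows 104-111 [x1,x2,x3,x4=1101]: 00000000  (ones: 0)
  rows 112-119 [x1,x2,x3,x4=1110]: 01010101  (ones: 4)
  rows 120-127 [x1,x2,x3,x4=1111]: 01010101  (ones: 4)
Count of 1-rows = 0+0+4+4+0+0+4+4+0+0+4+4+0+0+4+4 = 32

32


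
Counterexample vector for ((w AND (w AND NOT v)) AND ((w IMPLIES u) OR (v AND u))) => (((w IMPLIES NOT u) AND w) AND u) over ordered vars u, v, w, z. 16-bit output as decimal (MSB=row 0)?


F1 = ((w AND (w AND NOT v)) AND ((w IMPLIES u) OR (v AND u)))
F2 = (((w IMPLIES NOT u) AND w) AND u)
Counterexample to F1=>F2 is where F1=1 and F2=0.
Evaluate each row (bits = u,v,w,z, MSB first):
  row 0 [0000]: F1=0 F2=0 -> F1&~F2 -> 0
  row 1 [0001]: F1=0 F2=0 -> F1&~F2 -> 0
  row 2 [0010]: F1=0 F2=0 -> F1&~F2 -> 0
  row 3 [0011]: F1=0 F2=0 -> F1&~F2 -> 0
  row 4 [0100]: F1=0 F2=0 -> F1&~F2 -> 0
  row 5 [0101]: F1=0 F2=0 -> F1&~F2 -> 0
  row 6 [0110]: F1=0 F2=0 -> F1&~F2 -> 0
  row 7 [0111]: F1=0 F2=0 -> F1&~F2 -> 0
  row 8 [1000]: F1=0 F2=0 -> F1&~F2 -> 0
  row 9 [1001]: F1=0 F2=0 -> F1&~F2 -> 0
  row 10 [1010]: F1=1 F2=0 -> F1&~F2 -> 1
  row 11 [1011]: F1=1 F2=0 -> F1&~F2 -> 1
  row 12 [1100]: F1=0 F2=0 -> F1&~F2 -> 0
  row 13 [1101]: F1=0 F2=0 -> F1&~F2 -> 0
  row 14 [1110]: F1=0 F2=0 -> F1&~F2 -> 0
  row 15 [1111]: F1=0 F2=0 -> F1&~F2 -> 0
Full result column, 4 rows per line (u,v fixed per line; w,z runs 00..11 left to right):
  rows 0-3 [u,v=00]: 0000  = hex 0
  rows 4-7 [u,v=01]: 0000  = hex 0
  rows 8-11 [u,v=10]: 0011  = hex 3
  rows 12-15 [u,v=11]: 0000  = hex 0
Counterexample vector (row 0 .. row 15) = 0000000000110000
Output column grouped in 4s = 0000 0000 0011 0000 = 0x0030
Convert to decimal digit by digit (value = value*16 + digit):
  0 -> 0
  0*16 + 0 = 0
  0*16 + 3 = 3
  3*16 + 0 = 48
Decimal = 48

48


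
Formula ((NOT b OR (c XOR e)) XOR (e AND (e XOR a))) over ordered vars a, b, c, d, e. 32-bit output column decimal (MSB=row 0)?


Formula: ((NOT b OR (c XOR e)) XOR (e AND (e XOR a))) over a, b, c, d, e (32 rows)
Evaluate each row (bits = a,b,c,d,e, MSB first):
  row 0 [00000]: ((NOT 0 OR (0 XOR 0)) XOR (0 AND (0 XOR 0))) -> 1
  row 1 [00001]: ((NOT 0 OR (0 XOR 1)) XOR (1 AND (1 XOR 0))) -> 0
  row 2 [00010]: ((NOT 0 OR (0 XOR 0)) XOR (0 AND (0 XOR 0))) -> 1
  row 3 [00011]: ((NOT 0 OR (0 XOR 1)) XOR (1 AND (1 XOR 0))) -> 0
  row 4 [00100]: ((NOT 0 OR (1 XOR 0)) XOR (0 AND (0 XOR 0))) -> 1
  row 5 [00101]: ((NOT 0 OR (1 XOR 1)) XOR (1 AND (1 XOR 0))) -> 0
  row 6 [00110]: ((NOT 0 OR (1 XOR 0)) XOR (0 AND (0 XOR 0))) -> 1
  row 7 [00111]: ((NOT 0 OR (1 XOR 1)) XOR (1 AND (1 XOR 0))) -> 0
  row 8 [01000]: ((NOT 1 OR (0 XOR 0)) XOR (0 AND (0 XOR 0))) -> 0
  row 9 [01001]: ((NOT 1 OR (0 XOR 1)) XOR (1 AND (1 XOR 0))) -> 0
  row 10 [01010]: ((NOT 1 OR (0 XOR 0)) XOR (0 AND (0 XOR 0))) -> 0
  row 11 [01011]: ((NOT 1 OR (0 XOR 1)) XOR (1 AND (1 XOR 0))) -> 0
  row 12 [01100]: ((NOT 1 OR (1 XOR 0)) XOR (0 AND (0 XOR 0))) -> 1
  row 13 [01101]: ((NOT 1 OR (1 XOR 1)) XOR (1 AND (1 XOR 0))) -> 1
  row 14 [01110]: ((NOT 1 OR (1 XOR 0)) XOR (0 AND (0 XOR 0))) -> 1
  row 15 [01111]: ((NOT 1 OR (1 XOR 1)) XOR (1 AND (1 XOR 0))) -> 1
  row 16 [10000]: ((NOT 0 OR (0 XOR 0)) XOR (0 AND (0 XOR 1))) -> 1
  row 17 [10001]: ((NOT 0 OR (0 XOR 1)) XOR (1 AND (1 XOR 1))) -> 1
  row 18 [10010]: ((NOT 0 OR (0 XOR 0)) XOR (0 AND (0 XOR 1))) -> 1
  row 19 [10011]: ((NOT 0 OR (0 XOR 1)) XOR (1 AND (1 XOR 1))) -> 1
  row 20 [10100]: ((NOT 0 OR (1 XOR 0)) XOR (0 AND (0 XOR 1))) -> 1
  row 21 [10101]: ((NOT 0 OR (1 XOR 1)) XOR (1 AND (1 XOR 1))) -> 1
  row 22 [10110]: ((NOT 0 OR (1 XOR 0)) XOR (0 AND (0 XOR 1))) -> 1
  row 23 [10111]: ((NOT 0 OR (1 XOR 1)) XOR (1 AND (1 XOR 1))) -> 1
  row 24 [11000]: ((NOT 1 OR (0 XOR 0)) XOR (0 AND (0 XOR 1))) -> 0
  row 25 [11001]: ((NOT 1 OR (0 XOR 1)) XOR (1 AND (1 XOR 1))) -> 1
  row 26 [11010]: ((NOT 1 OR (0 XOR 0)) XOR (0 AND (0 XOR 1))) -> 0
  row 27 [11011]: ((NOT 1 OR (0 XOR 1)) XOR (1 AND (1 XOR 1))) -> 1
  row 28 [11100]: ((NOT 1 OR (1 XOR 0)) XOR (0 AND (0 XOR 1))) -> 1
  row 29 [11101]: ((NOT 1 OR (1 XOR 1)) XOR (1 AND (1 XOR 1))) -> 0
  row 30 [11110]: ((NOT 1 OR (1 XOR 0)) XOR (0 AND (0 XOR 1))) -> 1
  row 31 [11111]: ((NOT 1 OR (1 XOR 1)) XOR (1 AND (1 XOR 1))) -> 0
Full result column, 4 rows per line (a,b,c fixed per line; d,e runs 00..11 left to right):
  rows 0-3 [a,b,c=000]: 1010  = hex A
  rows 4-7 [a,b,c=001]: 1010  = hex A
  rows 8-11 [a,b,c=010]: 0000  = hex 0
  rows 12-15 [a,b,c=011]: 1111  = hex F
  rows 16-19 [a,b,c=100]: 1111  = hex F
  rows 20-23 [a,b,c=101]: 1111  = hex F
  rows 24-27 [a,b,c=110]: 0101  = hex 5
  rows 28-31 [a,b,c=111]: 1010  = hex A
Output column (row 0 .. row 31) = 10101010000011111111111101011010
Output column grouped in 4s = 1010 1010 0000 1111 1111 1111 0101 1010 = 0xAA0FFF5A
Convert to decimal digit by digit (value = value*16 + digit):
  A -> 10
  10*16 + 10 (A) = 170
  170*16 + 0 = 2720
  2720*16 + 15 (F) = 43535
  43535*16 + 15 (F) = 696575
  696575*16 + 15 (F) = 11145215
  11145215*16 + 5 = 178323445
  178323445*16 + 10 (A) = 2853175130
Decimal = 2853175130

2853175130


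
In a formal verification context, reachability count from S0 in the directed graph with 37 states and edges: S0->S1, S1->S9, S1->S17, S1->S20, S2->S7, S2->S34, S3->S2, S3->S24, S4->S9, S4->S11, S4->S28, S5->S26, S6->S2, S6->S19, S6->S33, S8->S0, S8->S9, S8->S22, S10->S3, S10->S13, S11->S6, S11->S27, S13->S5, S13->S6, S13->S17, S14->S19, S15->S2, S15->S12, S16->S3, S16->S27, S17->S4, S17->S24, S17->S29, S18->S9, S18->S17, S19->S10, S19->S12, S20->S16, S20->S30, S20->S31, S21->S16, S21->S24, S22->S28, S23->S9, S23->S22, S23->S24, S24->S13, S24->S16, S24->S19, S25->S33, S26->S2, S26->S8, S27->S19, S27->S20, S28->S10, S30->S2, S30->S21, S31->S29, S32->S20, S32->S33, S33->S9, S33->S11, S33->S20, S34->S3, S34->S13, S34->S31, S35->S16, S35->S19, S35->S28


BFS from S0:
  layer 0: {S0}
  layer 1: {S1}
  layer 2: {S9, S17, S20}
  layer 3: {S4, S16, S24, S29, S30, S31}
  layer 4: {S2, S3, S11, S13, S19, S21, S27, S28}
  layer 5: {S5, S6, S7, S10, S12, S34}
  layer 6: {S26, S33}
  layer 7: {S8}
  layer 8: {S22}
Reachable set: {S0, S1, S2, S3, S4, S5, S6, S7, S8, S9, S10, S11, S12, S13, S16, S17, S19, S20, S21, S22, S24, S26, S27, S28, S29, S30, S31, S33, S34}
Count = 29

29


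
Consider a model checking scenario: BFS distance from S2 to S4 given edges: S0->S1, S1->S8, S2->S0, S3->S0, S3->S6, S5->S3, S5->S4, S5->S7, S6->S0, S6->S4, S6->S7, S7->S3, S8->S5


BFS layer-by-layer from S2:
  dist 0: {S2}
  dist 1: {S0}
  dist 2: {S1}
  dist 3: {S8}
  dist 4: {S5}
  dist 5: {S3, S4, S7}
  -> S4 reached at distance 5
Shortest path length = 5

5


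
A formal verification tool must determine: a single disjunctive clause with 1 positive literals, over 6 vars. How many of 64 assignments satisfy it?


Step 1: Total=2^6=64
Step 2: Unsat when all 1 false: 2^5=32
Step 3: Sat=64-32=32

32


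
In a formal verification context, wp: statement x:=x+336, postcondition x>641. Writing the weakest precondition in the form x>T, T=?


Formula: wp(x:=E, P) = P[E/x] (substitute E for x in postcondition)
Step 1: Postcondition: x>641
Step 2: Substitute x+336 for x: x+336>641
Step 3: Solve for x: x > 641-336 = 305

305


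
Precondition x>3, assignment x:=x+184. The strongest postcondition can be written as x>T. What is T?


Formula: sp(P, x:=E) = exists old_x. (x = E[old_x/x]) AND P[old_x/x] (old_x is the value of x before the assignment; eliminate old_x by solving x = E[old_x/x] for old_x)
Step 1: Precondition P: x>3, i.e. old_x > 3
Step 2: Assignment gives x = old_x + 184, so old_x = x - 184
Step 3: Substitute into P: x - 184 > 3
Step 4: Simplify: x > 3+184 = 187

187


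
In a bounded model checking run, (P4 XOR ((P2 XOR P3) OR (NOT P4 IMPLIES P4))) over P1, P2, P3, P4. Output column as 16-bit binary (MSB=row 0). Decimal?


Formula: (P4 XOR ((P2 XOR P3) OR (NOT P4 IMPLIES P4))) over P1, P2, P3, P4 (16 rows)
Evaluate each row (bits = P1,P2,P3,P4, MSB first):
  row 0 [0000]: (0 XOR ((0 XOR 0) OR (NOT 0 IMPLIES 0))) -> 0
  row 1 [0001]: (1 XOR ((0 XOR 0) OR (NOT 1 IMPLIES 1))) -> 0
  row 2 [0010]: (0 XOR ((0 XOR 1) OR (NOT 0 IMPLIES 0))) -> 1
  row 3 [0011]: (1 XOR ((0 XOR 1) OR (NOT 1 IMPLIES 1))) -> 0
  row 4 [0100]: (0 XOR ((1 XOR 0) OR (NOT 0 IMPLIES 0))) -> 1
  row 5 [0101]: (1 XOR ((1 XOR 0) OR (NOT 1 IMPLIES 1))) -> 0
  row 6 [0110]: (0 XOR ((1 XOR 1) OR (NOT 0 IMPLIES 0))) -> 0
  row 7 [0111]: (1 XOR ((1 XOR 1) OR (NOT 1 IMPLIES 1))) -> 0
  row 8 [1000]: (0 XOR ((0 XOR 0) OR (NOT 0 IMPLIES 0))) -> 0
  row 9 [1001]: (1 XOR ((0 XOR 0) OR (NOT 1 IMPLIES 1))) -> 0
  row 10 [1010]: (0 XOR ((0 XOR 1) OR (NOT 0 IMPLIES 0))) -> 1
  row 11 [1011]: (1 XOR ((0 XOR 1) OR (NOT 1 IMPLIES 1))) -> 0
  row 12 [1100]: (0 XOR ((1 XOR 0) OR (NOT 0 IMPLIES 0))) -> 1
  row 13 [1101]: (1 XOR ((1 XOR 0) OR (NOT 1 IMPLIES 1))) -> 0
  row 14 [1110]: (0 XOR ((1 XOR 1) OR (NOT 0 IMPLIES 0))) -> 0
  row 15 [1111]: (1 XOR ((1 XOR 1) OR (NOT 1 IMPLIES 1))) -> 0
Full result column, 4 rows per line (P1,P2 fixed per line; P3,P4 runs 00..11 left to right):
  rows 0-3 [P1,P2=00]: 0010  = hex 2
  rows 4-7 [P1,P2=01]: 1000  = hex 8
  rows 8-11 [P1,P2=10]: 0010  = hex 2
  rows 12-15 [P1,P2=11]: 1000  = hex 8
Output column (row 0 .. row 15) = 0010100000101000
Output column grouped in 4s = 0010 1000 0010 1000 = 0x2828
Convert to decimal digit by digit (value = value*16 + digit):
  2 -> 2
  2*16 + 8 = 40
  40*16 + 2 = 642
  642*16 + 8 = 10280
Decimal = 10280

10280


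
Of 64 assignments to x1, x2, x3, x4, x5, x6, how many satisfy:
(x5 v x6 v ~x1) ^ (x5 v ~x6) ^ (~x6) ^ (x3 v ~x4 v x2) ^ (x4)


CNF with 5 clauses over 6 vars (64 assignments).
An assignment satisfies CNF iff every clause has >=1 true literal.
Check each row (bits = x1,x2,x3,x4,x5,x6; clause T/F shown):
  row 0 [000000]: clauses=TTTTF -> 0
  row 1 [000001]: clauses=TFFTF -> 0
  row 2 [000010]: clauses=TTTTF -> 0
  row 3 [000011]: clauses=TTFTF -> 0
  row 4 [000100]: clauses=TTTFT -> 0
  (every remaining row is evaluated the same way; all 64 results are listed next)
Full result column, 8 rows per line (x1,x2,x3 fixed per line; x4,x5,x6 runs 000..111 left to right):
  rows 0-7 [x1,x2,x3=000]: 00000000  (ones: 0)
  rows 8-15 [x1,x2,x3=001]: 00001010  (ones: 2)
  rows 16-23 [x1,x2,x3=010]: 00001010  (ones: 2)
  rows 24-31 [x1,x2,x3=011]: 00001010  (ones: 2)
  rows 32-39 [x1,x2,x3=100]: 00000000  (ones: 0)
  rows 40-47 [x1,x2,x3=101]: 00000010  (ones: 1)
  rows 48-55 [x1,x2,x3=110]: 00000010  (ones: 1)
  rows 56-63 [x1,x2,x3=111]: 00000010  (ones: 1)
Satisfying assignments = 0+2+2+2+0+1+1+1 = 9

9


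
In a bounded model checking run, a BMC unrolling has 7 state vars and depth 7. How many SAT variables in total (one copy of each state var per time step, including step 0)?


BMC unrolls to depth k, creating one copy of each state var for steps 0..k.
Step count = 7 + 1 = 8 (steps 0 through 7)
Vars per step = 7
Total = 7 * 8 = 56

56


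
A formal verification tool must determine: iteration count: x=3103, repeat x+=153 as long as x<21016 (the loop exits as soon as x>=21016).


Step 1: x goes from 3103 toward 21016 by 153; the body runs while x<21016, so iterations = ceil((bound-start)/step)
Step 2: Distance=17913
Step 3: ceil(17913/153)=118

118


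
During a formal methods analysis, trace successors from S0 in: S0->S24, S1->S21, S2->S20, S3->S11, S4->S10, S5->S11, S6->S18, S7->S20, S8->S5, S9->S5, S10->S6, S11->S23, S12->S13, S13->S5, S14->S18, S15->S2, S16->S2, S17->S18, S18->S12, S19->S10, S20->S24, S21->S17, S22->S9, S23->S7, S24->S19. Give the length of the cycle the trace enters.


Trace from S0 until a state repeats:
  S0 -> S24 -> S19 -> S10 -> S6 -> S18 -> S12 -> S13 -> S5 -> S11 -> S23 -> S7 -> S20 -> S24
S24 first seen at step 1, revisited at step 13.
Cycle length = 13 - 1 = 12

12


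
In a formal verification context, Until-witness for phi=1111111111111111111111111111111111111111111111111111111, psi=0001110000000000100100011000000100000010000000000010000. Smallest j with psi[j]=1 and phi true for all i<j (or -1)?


(phi U psi) at 0: need smallest j with psi[j]=1 and phi[i]=1 for all i in [0,j).
Scan from step 0:
  step 0: phi=1, psi=0 -> continue
  step 1: phi=1, psi=0 -> continue
  step 2: phi=1, psi=0 -> continue
  step 3: psi=1 and phi held for [0,3) -> witness found
Witness step = 3

3


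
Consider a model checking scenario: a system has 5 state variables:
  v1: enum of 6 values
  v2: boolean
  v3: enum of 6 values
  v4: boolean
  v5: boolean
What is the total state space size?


State space = product of domain sizes of all variables.
Domain sizes:
  v1 (enum of 6 values): 6
  v2 (boolean): 2
  v3 (enum of 6 values): 6
  v4 (boolean): 2
  v5 (boolean): 2
Product = 6 * 2 * 6 * 2 * 2 = 288

288


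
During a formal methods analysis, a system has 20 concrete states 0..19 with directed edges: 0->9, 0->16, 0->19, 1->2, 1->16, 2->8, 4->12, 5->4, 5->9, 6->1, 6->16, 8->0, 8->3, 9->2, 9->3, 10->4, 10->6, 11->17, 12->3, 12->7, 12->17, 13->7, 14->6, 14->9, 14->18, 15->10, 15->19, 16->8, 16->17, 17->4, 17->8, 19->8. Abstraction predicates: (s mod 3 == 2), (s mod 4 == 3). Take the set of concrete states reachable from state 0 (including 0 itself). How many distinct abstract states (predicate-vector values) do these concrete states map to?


BFS from 0:
Concrete reachable: {0, 2, 3, 4, 7, 8, 9, 12, 16, 17, 19}
Abstract via predicates (s mod 3 == 2), (s mod 4 == 3):
  (0,0) <- {0, 4, 9, 12, 16}
  (0,1) <- {3, 7, 19}
  (1,0) <- {2, 8, 17}
Distinct abstract states = 3

3


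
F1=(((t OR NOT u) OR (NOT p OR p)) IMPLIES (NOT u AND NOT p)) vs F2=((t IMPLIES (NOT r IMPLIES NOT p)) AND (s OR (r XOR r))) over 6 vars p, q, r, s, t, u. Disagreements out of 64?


F1 = (((t OR NOT u) OR (NOT p OR p)) IMPLIES (NOT u AND NOT p))
F2 = ((t IMPLIES (NOT r IMPLIES NOT p)) AND (s OR (r XOR r)))
Evaluate both on each of 64 rows (bits = p,q,r,s,t,u):
  row 0 [000000]: F1=1 F2=0 (differ) -> 1
  row 1 [000001]: F1=0 F2=0 -> 0
  row 2 [000010]: F1=1 F2=0 (differ) -> 1
  row 3 [000011]: F1=0 F2=0 -> 0
  row 4 [000100]: F1=1 F2=1 -> 0
  (every remaining row is evaluated the same way; all 64 results are listed next)
Full result column, 8 rows per line (p,q,r fixed per line; s,t,u runs 000..111 left to right):
  rows 0-7 [p,q,r=000]: 10100101  (ones: 4)
  rows 8-15 [p,q,r=001]: 10100101  (ones: 4)
  rows 16-23 [p,q,r=010]: 10100101  (ones: 4)
  rows 24-31 [p,q,r=011]: 10100101  (ones: 4)
  rows 32-39 [p,q,r=100]: 00001100  (ones: 2)
  rows 40-47 [p,q,r=101]: 00001111  (ones: 4)
  rows 48-55 [p,q,r=110]: 00001100  (ones: 2)
  rows 56-63 [p,q,r=111]: 00001111  (ones: 4)
Disagreements = 4+4+4+4+2+4+2+4 = 28

28


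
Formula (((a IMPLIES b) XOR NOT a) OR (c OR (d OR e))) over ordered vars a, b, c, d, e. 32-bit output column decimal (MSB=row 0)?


Formula: (((a IMPLIES b) XOR NOT a) OR (c OR (d OR e))) over a, b, c, d, e (32 rows)
Evaluate each row (bits = a,b,c,d,e, MSB first):
  row 0 [00000]: (((0 IMPLIES 0) XOR NOT 0) OR (0 OR (0 OR 0))) -> 0
  row 1 [00001]: (((0 IMPLIES 0) XOR NOT 0) OR (0 OR (0 OR 1))) -> 1
  row 2 [00010]: (((0 IMPLIES 0) XOR NOT 0) OR (0 OR (1 OR 0))) -> 1
  row 3 [00011]: (((0 IMPLIES 0) XOR NOT 0) OR (0 OR (1 OR 1))) -> 1
  row 4 [00100]: (((0 IMPLIES 0) XOR NOT 0) OR (1 OR (0 OR 0))) -> 1
  row 5 [00101]: (((0 IMPLIES 0) XOR NOT 0) OR (1 OR (0 OR 1))) -> 1
  row 6 [00110]: (((0 IMPLIES 0) XOR NOT 0) OR (1 OR (1 OR 0))) -> 1
  row 7 [00111]: (((0 IMPLIES 0) XOR NOT 0) OR (1 OR (1 OR 1))) -> 1
  row 8 [01000]: (((0 IMPLIES 1) XOR NOT 0) OR (0 OR (0 OR 0))) -> 0
  row 9 [01001]: (((0 IMPLIES 1) XOR NOT 0) OR (0 OR (0 OR 1))) -> 1
  row 10 [01010]: (((0 IMPLIES 1) XOR NOT 0) OR (0 OR (1 OR 0))) -> 1
  row 11 [01011]: (((0 IMPLIES 1) XOR NOT 0) OR (0 OR (1 OR 1))) -> 1
  row 12 [01100]: (((0 IMPLIES 1) XOR NOT 0) OR (1 OR (0 OR 0))) -> 1
  row 13 [01101]: (((0 IMPLIES 1) XOR NOT 0) OR (1 OR (0 OR 1))) -> 1
  row 14 [01110]: (((0 IMPLIES 1) XOR NOT 0) OR (1 OR (1 OR 0))) -> 1
  row 15 [01111]: (((0 IMPLIES 1) XOR NOT 0) OR (1 OR (1 OR 1))) -> 1
  row 16 [10000]: (((1 IMPLIES 0) XOR NOT 1) OR (0 OR (0 OR 0))) -> 0
  row 17 [10001]: (((1 IMPLIES 0) XOR NOT 1) OR (0 OR (0 OR 1))) -> 1
  row 18 [10010]: (((1 IMPLIES 0) XOR NOT 1) OR (0 OR (1 OR 0))) -> 1
  row 19 [10011]: (((1 IMPLIES 0) XOR NOT 1) OR (0 OR (1 OR 1))) -> 1
  row 20 [10100]: (((1 IMPLIES 0) XOR NOT 1) OR (1 OR (0 OR 0))) -> 1
  row 21 [10101]: (((1 IMPLIES 0) XOR NOT 1) OR (1 OR (0 OR 1))) -> 1
  row 22 [10110]: (((1 IMPLIES 0) XOR NOT 1) OR (1 OR (1 OR 0))) -> 1
  row 23 [10111]: (((1 IMPLIES 0) XOR NOT 1) OR (1 OR (1 OR 1))) -> 1
  row 24 [11000]: (((1 IMPLIES 1) XOR NOT 1) OR (0 OR (0 OR 0))) -> 1
  row 25 [11001]: (((1 IMPLIES 1) XOR NOT 1) OR (0 OR (0 OR 1))) -> 1
  row 26 [11010]: (((1 IMPLIES 1) XOR NOT 1) OR (0 OR (1 OR 0))) -> 1
  row 27 [11011]: (((1 IMPLIES 1) XOR NOT 1) OR (0 OR (1 OR 1))) -> 1
  row 28 [11100]: (((1 IMPLIES 1) XOR NOT 1) OR (1 OR (0 OR 0))) -> 1
  row 29 [11101]: (((1 IMPLIES 1) XOR NOT 1) OR (1 OR (0 OR 1))) -> 1
  row 30 [11110]: (((1 IMPLIES 1) XOR NOT 1) OR (1 OR (1 OR 0))) -> 1
  row 31 [11111]: (((1 IMPLIES 1) XOR NOT 1) OR (1 OR (1 OR 1))) -> 1
Full result column, 4 rows per line (a,b,c fixed per line; d,e runs 00..11 left to right):
  rows 0-3 [a,b,c=000]: 0111  = hex 7
  rows 4-7 [a,b,c=001]: 1111  = hex F
  rows 8-11 [a,b,c=010]: 0111  = hex 7
  rows 12-15 [a,b,c=011]: 1111  = hex F
  rows 16-19 [a,b,c=100]: 0111  = hex 7
  rows 20-23 [a,b,c=101]: 1111  = hex F
  rows 24-27 [a,b,c=110]: 1111  = hex F
  rows 28-31 [a,b,c=111]: 1111  = hex F
Output column (row 0 .. row 31) = 01111111011111110111111111111111
Output column grouped in 4s = 0111 1111 0111 1111 0111 1111 1111 1111 = 0x7F7F7FFF
Convert to decimal digit by digit (value = value*16 + digit):
  7 -> 7
  7*16 + 15 (F) = 127
  127*16 + 7 = 2039
  2039*16 + 15 (F) = 32639
  32639*16 + 7 = 522231
  522231*16 + 15 (F) = 8355711
  8355711*16 + 15 (F) = 133691391
  133691391*16 + 15 (F) = 2139062271
Decimal = 2139062271

2139062271


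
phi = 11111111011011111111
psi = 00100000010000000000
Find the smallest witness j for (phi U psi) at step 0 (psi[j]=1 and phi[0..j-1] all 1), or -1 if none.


(phi U psi) at 0: need smallest j with psi[j]=1 and phi[i]=1 for all i in [0,j).
Scan from step 0:
  step 0: phi=1, psi=0 -> continue
  step 1: phi=1, psi=0 -> continue
  step 2: psi=1 and phi held for [0,2) -> witness found
Witness step = 2

2


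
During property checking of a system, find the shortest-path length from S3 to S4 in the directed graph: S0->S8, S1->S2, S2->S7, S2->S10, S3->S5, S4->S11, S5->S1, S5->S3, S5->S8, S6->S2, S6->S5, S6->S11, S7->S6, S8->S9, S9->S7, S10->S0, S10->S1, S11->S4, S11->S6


BFS layer-by-layer from S3:
  dist 0: {S3}
  dist 1: {S5}
  dist 2: {S1, S8}
  dist 3: {S2, S9}
  dist 4: {S7, S10}
  dist 5: {S0, S6}
  dist 6: {S11}
  dist 7: {S4}
  -> S4 reached at distance 7
Shortest path length = 7

7


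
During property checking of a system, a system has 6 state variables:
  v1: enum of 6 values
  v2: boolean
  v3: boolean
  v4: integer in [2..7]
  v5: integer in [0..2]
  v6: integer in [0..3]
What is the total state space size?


State space = product of domain sizes of all variables.
Domain sizes:
  v1 (enum of 6 values): 6
  v2 (boolean): 2
  v3 (boolean): 2
  v4 (integer in [2..7]): 6
  v5 (integer in [0..2]): 3
  v6 (integer in [0..3]): 4
Product = 6 * 2 * 2 * 6 * 3 * 4 = 1728

1728


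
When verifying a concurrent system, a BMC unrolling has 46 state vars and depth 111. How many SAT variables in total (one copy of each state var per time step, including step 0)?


BMC unrolls to depth k, creating one copy of each state var for steps 0..k.
Step count = 111 + 1 = 112 (steps 0 through 111)
Vars per step = 46
Total = 46 * 112 = 5152

5152


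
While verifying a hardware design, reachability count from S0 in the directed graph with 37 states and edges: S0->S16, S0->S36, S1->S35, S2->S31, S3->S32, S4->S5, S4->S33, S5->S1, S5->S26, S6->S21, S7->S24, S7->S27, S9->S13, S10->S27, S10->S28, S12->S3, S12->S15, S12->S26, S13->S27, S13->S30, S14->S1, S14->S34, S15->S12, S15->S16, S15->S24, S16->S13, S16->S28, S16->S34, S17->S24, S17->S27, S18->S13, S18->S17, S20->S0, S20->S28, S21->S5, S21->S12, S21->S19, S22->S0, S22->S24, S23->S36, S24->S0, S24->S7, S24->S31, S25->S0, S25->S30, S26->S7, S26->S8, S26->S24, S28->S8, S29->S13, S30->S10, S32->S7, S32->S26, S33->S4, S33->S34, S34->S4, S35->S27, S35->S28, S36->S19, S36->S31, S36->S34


BFS from S0:
  layer 0: {S0}
  layer 1: {S16, S36}
  layer 2: {S13, S19, S28, S31, S34}
  layer 3: {S4, S8, S27, S30}
  layer 4: {S5, S10, S33}
  layer 5: {S1, S26}
  layer 6: {S7, S24, S35}
Reachable set: {S0, S1, S4, S5, S7, S8, S10, S13, S16, S19, S24, S26, S27, S28, S30, S31, S33, S34, S35, S36}
Count = 20

20


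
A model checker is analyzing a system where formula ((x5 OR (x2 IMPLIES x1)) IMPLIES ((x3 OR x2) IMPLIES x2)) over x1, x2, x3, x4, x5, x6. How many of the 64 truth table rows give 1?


Formula: ((x5 OR (x2 IMPLIES x1)) IMPLIES ((x3 OR x2) IMPLIES x2)) over 6 vars (64 rows)
Evaluate each row (x1, x2, x3, x4, x5, x6 as bits, MSB first):
  row 0 [000000]: ((0 OR (0 IMPLIES 0)) IMPLIES ((0 OR 0) IMPLIES 0)) -> 1
  row 1 [000001]: ((0 OR (0 IMPLIES 0)) IMPLIES ((0 OR 0) IMPLIES 0)) -> 1
  row 2 [000010]: ((1 OR (0 IMPLIES 0)) IMPLIES ((0 OR 0) IMPLIES 0)) -> 1
  row 3 [000011]: ((1 OR (0 IMPLIES 0)) IMPLIES ((0 OR 0) IMPLIES 0)) -> 1
  row 4 [000100]: ((0 OR (0 IMPLIES 0)) IMPLIES ((0 OR 0) IMPLIES 0)) -> 1
  (every remaining row is evaluated the same way; all 64 results are listed next)
Full result column, 8 rows per line (x1,x2,x3 fixed per line; x4,x5,x6 runs 000..111 left to right):
  rows 0-7 [x1,x2,x3=000]: 11111111  (ones: 8)
  rows 8-15 [x1,x2,x3=001]: 00000000  (ones: 0)
  rows 16-23 [x1,x2,x3=010]: 11111111  (ones: 8)
  rows 24-31 [x1,x2,x3=011]: 11111111  (ones: 8)
  rows 32-39 [x1,x2,x3=100]: 11111111  (ones: 8)
  rows 40-47 [x1,x2,x3=101]: 00000000  (ones: 0)
  rows 48-55 [x1,x2,x3=110]: 11111111  (ones: 8)
  rows 56-63 [x1,x2,x3=111]: 11111111  (ones: 8)
Count of 1-rows = 8+0+8+8+8+0+8+8 = 48

48
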